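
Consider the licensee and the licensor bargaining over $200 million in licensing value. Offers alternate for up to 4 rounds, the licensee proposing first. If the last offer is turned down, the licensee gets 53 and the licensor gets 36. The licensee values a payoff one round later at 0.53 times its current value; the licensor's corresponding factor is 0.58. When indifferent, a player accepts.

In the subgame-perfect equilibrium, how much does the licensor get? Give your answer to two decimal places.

Solve by backward induction from round 4.
Round 4 (the licensor proposes): the licensee gets 53 if talks fail, so the licensor offers 53 and keeps 147.
Round 3 (the licensee proposes): the licensor can get 147 next round, worth 0.58 × 147 = 85.26 now. The licensee offers 85.26 and keeps 200 − 85.26 = 114.74.
Round 2 (the licensor proposes): the licensee can get 114.74 next round, worth 0.53 × 114.74 = 60.8122 now, so the licensor offers 60.8122, keeping 139.1878.
Round 1 (the licensee proposes): the licensor can get 139.1878 next round, worth 0.58 × 139.1878 = 80.728924 now; the licensee offers that and keeps 119.271076.

80.73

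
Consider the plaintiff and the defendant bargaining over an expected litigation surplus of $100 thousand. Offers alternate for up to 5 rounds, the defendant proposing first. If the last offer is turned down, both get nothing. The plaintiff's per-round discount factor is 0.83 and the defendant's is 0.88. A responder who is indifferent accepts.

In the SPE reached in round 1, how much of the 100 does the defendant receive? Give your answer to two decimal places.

82.77

Round 5 (the defendant proposes): rejection yields 0 for the plaintiff; the defendant offers 0 and keeps 100.
Round 4 (the plaintiff proposes): the defendant can get 100 next round, worth 0.88 × 100 = 88 now; the plaintiff offers that and keeps 12.
Round 3 (the defendant proposes): the plaintiff can get 12 next round, worth 0.83 × 12 = 9.96 now. The defendant offers 9.96 and keeps 100 − 9.96 = 90.04.
Round 2 (the plaintiff proposes): the defendant can get 90.04 next round, worth 0.88 × 90.04 = 79.2352 now, so the plaintiff offers 79.2352, keeping 20.7648.
Round 1 (the defendant proposes): the plaintiff can get 20.7648 next round, worth 0.83 × 20.7648 = 17.234784 now. The defendant offers 17.234784 and keeps 100 − 17.234784 = 82.765216.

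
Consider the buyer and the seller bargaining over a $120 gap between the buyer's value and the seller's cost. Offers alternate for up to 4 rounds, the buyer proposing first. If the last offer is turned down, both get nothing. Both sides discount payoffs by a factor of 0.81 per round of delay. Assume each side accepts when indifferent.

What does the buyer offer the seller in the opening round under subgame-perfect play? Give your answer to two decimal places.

82.24

Round 4 (the seller proposes): rejection yields 0 for the buyer; the seller offers 0 and keeps 120.
Round 3 (the buyer proposes): the seller can get 120 next round, worth 0.81 × 120 = 97.2 now; the buyer offers that and keeps 22.8.
Round 2 (the seller proposes): the buyer can get 22.8 next round, worth 0.81 × 22.8 = 18.468 now; the seller offers that and keeps 101.532.
Round 1 (the buyer proposes): the seller can get 101.532 next round, worth 0.81 × 101.532 = 82.24092 now; the buyer offers that and keeps 37.75908.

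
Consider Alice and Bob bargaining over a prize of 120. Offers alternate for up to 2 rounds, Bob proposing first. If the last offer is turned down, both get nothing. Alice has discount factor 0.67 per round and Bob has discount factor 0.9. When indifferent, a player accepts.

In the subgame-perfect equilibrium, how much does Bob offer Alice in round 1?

80.4

Work backward from the last round.
Round 2 (Alice proposes): Bob will accept anything ≥ 0, so Alice offers 0 and keeps 120.
Round 1 (Bob proposes): Alice can get 120 next round, worth 0.67 × 120 = 80.4 now, so Bob offers 80.4, keeping 39.6.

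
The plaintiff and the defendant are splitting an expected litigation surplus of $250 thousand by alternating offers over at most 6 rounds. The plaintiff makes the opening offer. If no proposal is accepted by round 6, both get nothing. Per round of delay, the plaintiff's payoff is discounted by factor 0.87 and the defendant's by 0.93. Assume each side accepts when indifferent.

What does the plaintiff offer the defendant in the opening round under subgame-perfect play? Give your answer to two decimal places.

206.88

By backward induction:
Round 6 (the defendant proposes): the plaintiff will accept anything ≥ 0, so the defendant offers 0 and keeps 250.
Round 5 (the plaintiff proposes): the defendant can get 250 next round, worth 0.93 × 250 = 232.5 now. The plaintiff offers 232.5 and keeps 250 − 232.5 = 17.5.
Round 4 (the defendant proposes): the plaintiff can get 17.5 next round, worth 0.87 × 17.5 = 15.225 now; the defendant offers that and keeps 234.775.
Round 3 (the plaintiff proposes): the defendant can get 234.775 next round, worth 0.93 × 234.775 = 218.34075 now, so the plaintiff offers 218.34075, keeping 31.65925.
Round 2 (the defendant proposes): the plaintiff can get 31.65925 next round, worth 0.87 × 31.65925 = 27.5435475 now. The defendant offers 27.5435475 and keeps 250 − 27.5435475 = 222.4564525.
Round 1 (the plaintiff proposes): the defendant can get 222.4564525 next round, worth 0.93 × 222.4564525 = 206.884500825 now; the plaintiff offers that and keeps 43.115499175.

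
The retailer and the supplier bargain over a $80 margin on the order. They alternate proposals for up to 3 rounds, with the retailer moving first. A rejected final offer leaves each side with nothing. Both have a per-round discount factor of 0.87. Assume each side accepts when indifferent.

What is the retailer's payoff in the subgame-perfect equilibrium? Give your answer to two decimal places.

70.95

By backward induction:
Round 3 (the retailer proposes): rejection yields 0 for the supplier; the retailer offers 0 and keeps 80.
Round 2 (the supplier proposes): the retailer can get 80 next round, worth 0.87 × 80 = 69.6 now. The supplier offers 69.6 and keeps 80 − 69.6 = 10.4.
Round 1 (the retailer proposes): the supplier can get 10.4 next round, worth 0.87 × 10.4 = 9.048 now. The retailer offers 9.048 and keeps 80 − 9.048 = 70.952.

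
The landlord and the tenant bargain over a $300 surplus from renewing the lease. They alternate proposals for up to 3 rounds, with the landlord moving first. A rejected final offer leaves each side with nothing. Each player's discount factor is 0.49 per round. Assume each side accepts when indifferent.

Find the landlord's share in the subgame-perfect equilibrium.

225.03

Work backward from the last round.
Round 3 (the landlord proposes): the tenant will accept anything ≥ 0, so the landlord offers 0 and keeps 300.
Round 2 (the tenant proposes): the landlord can get 300 next round, worth 0.49 × 300 = 147 now; the tenant offers that and keeps 153.
Round 1 (the landlord proposes): the tenant can get 153 next round, worth 0.49 × 153 = 74.97 now, so the landlord offers 74.97, keeping 225.03.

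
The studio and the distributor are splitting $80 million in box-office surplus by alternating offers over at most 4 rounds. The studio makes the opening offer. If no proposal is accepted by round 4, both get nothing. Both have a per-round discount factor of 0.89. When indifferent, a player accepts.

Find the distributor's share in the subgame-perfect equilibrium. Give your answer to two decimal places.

64.23

By backward induction:
Round 4 (the distributor proposes): the studio will accept anything ≥ 0, so the distributor offers 0 and keeps 80.
Round 3 (the studio proposes): the distributor can get 80 next round, worth 0.89 × 80 = 71.2 now. The studio offers 71.2 and keeps 80 − 71.2 = 8.8.
Round 2 (the distributor proposes): the studio can get 8.8 next round, worth 0.89 × 8.8 = 7.832 now; the distributor offers that and keeps 72.168.
Round 1 (the studio proposes): the distributor can get 72.168 next round, worth 0.89 × 72.168 = 64.22952 now. The studio offers 64.22952 and keeps 80 − 64.22952 = 15.77048.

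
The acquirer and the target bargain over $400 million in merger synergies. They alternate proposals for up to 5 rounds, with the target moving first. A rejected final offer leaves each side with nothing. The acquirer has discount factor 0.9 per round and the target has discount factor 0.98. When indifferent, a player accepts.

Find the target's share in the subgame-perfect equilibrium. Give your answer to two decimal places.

386.45

Round 5 (the target proposes): rejection yields 0 for the acquirer; the target offers 0 and keeps 400.
Round 4 (the acquirer proposes): the target can get 400 next round, worth 0.98 × 400 = 392 now. The acquirer offers 392 and keeps 400 − 392 = 8.
Round 3 (the target proposes): the acquirer can get 8 next round, worth 0.9 × 8 = 7.2 now; the target offers that and keeps 392.8.
Round 2 (the acquirer proposes): the target can get 392.8 next round, worth 0.98 × 392.8 = 384.944 now; the acquirer offers that and keeps 15.056.
Round 1 (the target proposes): the acquirer can get 15.056 next round, worth 0.9 × 15.056 = 13.5504 now, so the target offers 13.5504, keeping 386.4496.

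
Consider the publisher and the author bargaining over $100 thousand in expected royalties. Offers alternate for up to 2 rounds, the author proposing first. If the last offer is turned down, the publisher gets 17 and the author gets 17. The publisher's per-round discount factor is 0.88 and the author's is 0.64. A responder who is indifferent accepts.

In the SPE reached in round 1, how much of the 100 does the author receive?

26.96

Round 2 (the publisher proposes): the author gets 17 if talks fail, so the publisher offers 17 and keeps 83.
Round 1 (the author proposes): the publisher can get 83 next round, worth 0.88 × 83 = 73.04 now. The author offers 73.04 and keeps 100 − 73.04 = 26.96.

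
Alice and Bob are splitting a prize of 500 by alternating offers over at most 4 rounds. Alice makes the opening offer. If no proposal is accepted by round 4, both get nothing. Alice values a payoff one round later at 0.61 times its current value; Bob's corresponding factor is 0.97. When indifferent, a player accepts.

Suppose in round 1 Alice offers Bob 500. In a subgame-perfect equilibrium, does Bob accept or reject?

Accept

Round 4 (Bob proposes): rejection yields 0 for Alice; Bob offers 0 and keeps 500.
Round 3 (Alice proposes): Bob can get 500 next round, worth 0.97 × 500 = 485 now, so Alice offers 485, keeping 15.
Round 2 (Bob proposes): Alice can get 15 next round, worth 0.61 × 15 = 9.15 now; Bob offers that and keeps 490.85.
So by rejecting in round 1, Bob gets 490.85 next round, worth 0.97 × 490.85 = 476.1245 now.
Offer 500 ≥ 476.1245, so Bob accepts.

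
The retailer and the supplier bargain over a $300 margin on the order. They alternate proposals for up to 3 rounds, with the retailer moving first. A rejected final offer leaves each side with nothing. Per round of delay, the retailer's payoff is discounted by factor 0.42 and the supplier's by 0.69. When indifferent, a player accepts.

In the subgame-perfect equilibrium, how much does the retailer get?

179.94

Round 3 (the retailer proposes): rejection yields 0 for the supplier; the retailer offers 0 and keeps 300.
Round 2 (the supplier proposes): the retailer can get 300 next round, worth 0.42 × 300 = 126 now, so the supplier offers 126, keeping 174.
Round 1 (the retailer proposes): the supplier can get 174 next round, worth 0.69 × 174 = 120.06 now; the retailer offers that and keeps 179.94.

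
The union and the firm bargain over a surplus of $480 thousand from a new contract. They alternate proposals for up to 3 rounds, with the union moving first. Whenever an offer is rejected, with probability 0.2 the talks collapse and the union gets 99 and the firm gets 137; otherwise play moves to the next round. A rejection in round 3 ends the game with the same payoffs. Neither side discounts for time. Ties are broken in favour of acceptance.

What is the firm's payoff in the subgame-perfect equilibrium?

176.04

Round 3 (the union proposes): the firm gets 137 if talks fail, so the union offers 137 and keeps 343.
Round 2 (the firm proposes): rejecting gives the union an expected 0.8 × 343 + 0.2 × 99 = 294.2. The firm offers 294.2 and keeps 480 − 294.2 = 185.8.
Round 1 (the union proposes): rejecting gives the firm an expected 0.8 × 185.8 + 0.2 × 137 = 176.04; the union offers that and keeps 303.96.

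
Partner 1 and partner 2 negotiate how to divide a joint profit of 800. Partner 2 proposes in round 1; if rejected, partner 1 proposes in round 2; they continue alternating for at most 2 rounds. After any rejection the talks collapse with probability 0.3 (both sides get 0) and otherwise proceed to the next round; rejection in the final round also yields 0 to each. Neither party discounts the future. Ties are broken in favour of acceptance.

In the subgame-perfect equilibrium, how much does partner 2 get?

240

Round 2 (partner 1 proposes): partner 2 will accept anything ≥ 0, so partner 1 offers 0 and keeps 800.
Round 1 (partner 2 proposes): rejecting gives partner 1 an expected 0.7 × 800 = 560; partner 2 offers that and keeps 240.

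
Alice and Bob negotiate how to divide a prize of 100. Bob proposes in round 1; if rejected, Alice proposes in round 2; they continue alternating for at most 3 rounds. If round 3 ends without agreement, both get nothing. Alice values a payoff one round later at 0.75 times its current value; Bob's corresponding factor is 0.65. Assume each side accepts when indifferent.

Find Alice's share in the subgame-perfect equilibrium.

Round 3 (Bob proposes): Alice will accept anything ≥ 0, so Bob offers 0 and keeps 100.
Round 2 (Alice proposes): Bob can get 100 next round, worth 0.65 × 100 = 65 now. Alice offers 65 and keeps 100 − 65 = 35.
Round 1 (Bob proposes): Alice can get 35 next round, worth 0.75 × 35 = 26.25 now. Bob offers 26.25 and keeps 100 − 26.25 = 73.75.

26.25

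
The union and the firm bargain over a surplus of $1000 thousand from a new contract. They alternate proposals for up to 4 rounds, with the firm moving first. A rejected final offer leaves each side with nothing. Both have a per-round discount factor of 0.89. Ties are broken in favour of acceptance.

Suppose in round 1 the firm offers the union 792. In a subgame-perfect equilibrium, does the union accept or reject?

Round 4 (the union proposes): the firm will accept anything ≥ 0, so the union offers 0 and keeps 1000.
Round 3 (the firm proposes): the union can get 1000 next round, worth 0.89 × 1000 = 890 now. The firm offers 890 and keeps 1000 − 890 = 110.
Round 2 (the union proposes): the firm can get 110 next round, worth 0.89 × 110 = 97.9 now; the union offers that and keeps 902.1.
So by rejecting in round 1, the union gets 902.1 next round, worth 0.89 × 902.1 = 802.869 now.
Offer 792 < 802.869, so the union rejects.

Reject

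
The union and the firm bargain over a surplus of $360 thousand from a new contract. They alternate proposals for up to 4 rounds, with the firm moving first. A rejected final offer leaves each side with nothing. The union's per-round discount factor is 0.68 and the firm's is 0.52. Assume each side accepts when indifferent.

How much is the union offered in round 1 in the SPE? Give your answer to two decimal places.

204.07

By backward induction:
Round 4 (the union proposes): rejection yields 0 for the firm; the union offers 0 and keeps 360.
Round 3 (the firm proposes): the union can get 360 next round, worth 0.68 × 360 = 244.8 now. The firm offers 244.8 and keeps 360 − 244.8 = 115.2.
Round 2 (the union proposes): the firm can get 115.2 next round, worth 0.52 × 115.2 = 59.904 now, so the union offers 59.904, keeping 300.096.
Round 1 (the firm proposes): the union can get 300.096 next round, worth 0.68 × 300.096 = 204.06528 now; the firm offers that and keeps 155.93472.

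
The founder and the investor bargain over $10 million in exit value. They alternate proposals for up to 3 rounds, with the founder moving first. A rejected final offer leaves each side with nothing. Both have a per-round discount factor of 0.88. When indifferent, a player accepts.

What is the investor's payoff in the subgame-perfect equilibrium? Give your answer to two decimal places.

1.06

Solve by backward induction from round 3.
Round 3 (the founder proposes): the investor will accept anything ≥ 0, so the founder offers 0 and keeps 10.
Round 2 (the investor proposes): the founder can get 10 next round, worth 0.88 × 10 = 8.8 now; the investor offers that and keeps 1.2.
Round 1 (the founder proposes): the investor can get 1.2 next round, worth 0.88 × 1.2 = 1.056 now. The founder offers 1.056 and keeps 10 − 1.056 = 8.944.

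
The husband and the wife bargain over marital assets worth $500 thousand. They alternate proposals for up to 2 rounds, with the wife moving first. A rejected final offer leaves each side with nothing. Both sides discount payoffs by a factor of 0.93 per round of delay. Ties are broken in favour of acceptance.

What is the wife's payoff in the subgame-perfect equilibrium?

Round 2 (the husband proposes): the wife will accept anything ≥ 0, so the husband offers 0 and keeps 500.
Round 1 (the wife proposes): the husband can get 500 next round, worth 0.93 × 500 = 465 now; the wife offers that and keeps 35.

35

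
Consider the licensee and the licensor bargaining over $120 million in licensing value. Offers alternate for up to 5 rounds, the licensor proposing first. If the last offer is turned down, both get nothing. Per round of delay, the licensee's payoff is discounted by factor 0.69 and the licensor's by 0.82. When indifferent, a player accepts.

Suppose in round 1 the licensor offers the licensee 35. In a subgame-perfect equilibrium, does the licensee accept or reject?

Accept

Round 5 (the licensor proposes): the licensee will accept anything ≥ 0, so the licensor offers 0 and keeps 120.
Round 4 (the licensee proposes): the licensor can get 120 next round, worth 0.82 × 120 = 98.4 now. The licensee offers 98.4 and keeps 120 − 98.4 = 21.6.
Round 3 (the licensor proposes): the licensee can get 21.6 next round, worth 0.69 × 21.6 = 14.904 now; the licensor offers that and keeps 105.096.
Round 2 (the licensee proposes): the licensor can get 105.096 next round, worth 0.82 × 105.096 = 86.17872 now. The licensee offers 86.17872 and keeps 120 − 86.17872 = 33.82128.
So by rejecting in round 1, the licensee gets 33.82128 next round, worth 0.69 × 33.82128 = 23.3366832 now.
Offer 35 ≥ 23.3366832, so the licensee accepts.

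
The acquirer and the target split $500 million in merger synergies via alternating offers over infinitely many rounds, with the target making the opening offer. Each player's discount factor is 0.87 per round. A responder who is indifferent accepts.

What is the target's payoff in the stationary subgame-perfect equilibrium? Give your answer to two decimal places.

In a stationary SPE each proposer offers the other exactly their discounted continuation value.
If the target keeps x when proposing and the acquirer keeps y when proposing, then x = 500 − 0.87y and y = 500 − 0.87x.
Solving: x = 500(1 − 0.87) / (1 − 0.87·0.87) = 65 / 0.2431 ≈ 267.3797.
The acquirer gets 500 − 267.3797 ≈ 232.6203.

267.38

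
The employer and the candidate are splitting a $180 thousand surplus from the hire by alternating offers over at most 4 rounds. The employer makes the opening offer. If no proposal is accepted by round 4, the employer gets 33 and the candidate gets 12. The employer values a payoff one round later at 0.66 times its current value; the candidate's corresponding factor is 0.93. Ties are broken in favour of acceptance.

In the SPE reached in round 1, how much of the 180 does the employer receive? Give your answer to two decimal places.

Round 4 (the candidate proposes): the employer gets 33 if talks fail, so the candidate offers 33 and keeps 147.
Round 3 (the employer proposes): the candidate can get 147 next round, worth 0.93 × 147 = 136.71 now, so the employer offers 136.71, keeping 43.29.
Round 2 (the candidate proposes): the employer can get 43.29 next round, worth 0.66 × 43.29 = 28.5714 now, so the candidate offers 28.5714, keeping 151.4286.
Round 1 (the employer proposes): the candidate can get 151.4286 next round, worth 0.93 × 151.4286 = 140.828598 now, so the employer offers 140.828598, keeping 39.171402.

39.17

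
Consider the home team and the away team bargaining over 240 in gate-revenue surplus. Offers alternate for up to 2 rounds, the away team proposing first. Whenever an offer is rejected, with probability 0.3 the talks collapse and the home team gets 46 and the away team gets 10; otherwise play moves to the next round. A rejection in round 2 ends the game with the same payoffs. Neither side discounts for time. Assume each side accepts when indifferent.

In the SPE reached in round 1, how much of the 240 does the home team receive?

Round 2 (the home team proposes): the away team gets 10 if talks fail, so the home team offers 10 and keeps 230.
Round 1 (the away team proposes): rejecting gives the home team an expected 0.7 × 230 + 0.3 × 46 = 174.8, so the away team offers 174.8, keeping 65.2.

174.8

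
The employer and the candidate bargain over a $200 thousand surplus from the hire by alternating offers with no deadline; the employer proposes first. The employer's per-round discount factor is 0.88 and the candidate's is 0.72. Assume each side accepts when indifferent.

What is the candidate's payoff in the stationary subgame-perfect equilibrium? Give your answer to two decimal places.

In a stationary SPE each proposer offers the other exactly their discounted continuation value.
If the employer keeps x when proposing and the candidate keeps y when proposing, then x = 200 − 0.72y and y = 200 − 0.88x.
Solving: x = 200(1 − 0.72) / (1 − 0.88·0.72) = 56 / 0.3664 ≈ 152.8384.
The candidate gets 200 − 152.8384 ≈ 47.1616.

47.16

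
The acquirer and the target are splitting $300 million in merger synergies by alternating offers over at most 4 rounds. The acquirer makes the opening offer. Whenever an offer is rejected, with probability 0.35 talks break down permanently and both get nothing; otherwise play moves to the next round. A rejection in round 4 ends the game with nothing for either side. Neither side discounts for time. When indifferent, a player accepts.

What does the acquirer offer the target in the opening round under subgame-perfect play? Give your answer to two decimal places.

150.64

Round 4 (the target proposes): the acquirer will accept anything ≥ 0, so the target offers 0 and keeps 300.
Round 3 (the acquirer proposes): rejecting gives the target an expected 0.65 × 300 = 195; the acquirer offers that and keeps 105.
Round 2 (the target proposes): rejecting gives the acquirer an expected 0.65 × 105 = 68.25, so the target offers 68.25, keeping 231.75.
Round 1 (the acquirer proposes): rejecting gives the target an expected 0.65 × 231.75 = 150.6375. The acquirer offers 150.6375 and keeps 300 − 150.6375 = 149.3625.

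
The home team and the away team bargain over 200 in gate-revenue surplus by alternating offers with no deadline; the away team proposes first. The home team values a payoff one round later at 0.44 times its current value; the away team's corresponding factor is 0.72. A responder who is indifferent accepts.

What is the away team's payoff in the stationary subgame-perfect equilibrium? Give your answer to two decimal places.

When the away team proposes, the home team accepts any offer worth at least 0.44 times what the home team would get by proposing next round; and vice versa.
This gives x = 200 − 0.44y and y = 200 − 0.72x, where x and y are each side's share when it proposes.
Hence (1 − 0.44·0.72)x = 200(1 − 0.44), i.e. 0.6832·x = 112.
x ≈ 163.9344; the home team's share is 200 − x ≈ 36.0656.

163.93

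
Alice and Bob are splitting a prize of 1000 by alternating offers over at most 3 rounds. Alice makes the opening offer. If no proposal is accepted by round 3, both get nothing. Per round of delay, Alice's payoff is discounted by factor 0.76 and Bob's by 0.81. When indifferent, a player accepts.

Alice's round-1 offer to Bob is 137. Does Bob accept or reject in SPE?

Reject

Work out Bob's continuation value if the offer is rejected.
Round 3 (Alice proposes): Bob will accept anything ≥ 0, so Alice offers 0 and keeps 1000.
Round 2 (Bob proposes): Alice can get 1000 next round, worth 0.76 × 1000 = 760 now. Bob offers 760 and keeps 1000 − 760 = 240.
So by rejecting in round 1, Bob gets 240 next round, worth 0.81 × 240 = 194.4 now.
Offer 137 < 194.4, so Bob rejects.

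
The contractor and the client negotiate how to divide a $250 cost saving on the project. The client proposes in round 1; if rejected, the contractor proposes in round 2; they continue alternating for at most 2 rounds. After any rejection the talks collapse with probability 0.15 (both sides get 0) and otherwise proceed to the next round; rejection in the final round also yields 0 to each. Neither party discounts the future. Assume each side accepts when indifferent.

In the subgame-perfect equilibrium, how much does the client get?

37.5

By backward induction:
Round 2 (the contractor proposes): the client will accept anything ≥ 0, so the contractor offers 0 and keeps 250.
Round 1 (the client proposes): rejecting gives the contractor an expected 0.85 × 250 = 212.5; the client offers that and keeps 37.5.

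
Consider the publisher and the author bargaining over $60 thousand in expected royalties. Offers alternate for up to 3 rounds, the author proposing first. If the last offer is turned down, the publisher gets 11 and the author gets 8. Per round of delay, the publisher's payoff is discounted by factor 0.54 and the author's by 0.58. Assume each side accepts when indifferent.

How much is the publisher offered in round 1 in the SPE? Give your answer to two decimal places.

17.05

Round 3 (the author proposes): the publisher gets 11 if talks fail, so the author offers 11 and keeps 49.
Round 2 (the publisher proposes): the author can get 49 next round, worth 0.58 × 49 = 28.42 now. The publisher offers 28.42 and keeps 60 − 28.42 = 31.58.
Round 1 (the author proposes): the publisher can get 31.58 next round, worth 0.54 × 31.58 = 17.0532 now. The author offers 17.0532 and keeps 60 − 17.0532 = 42.9468.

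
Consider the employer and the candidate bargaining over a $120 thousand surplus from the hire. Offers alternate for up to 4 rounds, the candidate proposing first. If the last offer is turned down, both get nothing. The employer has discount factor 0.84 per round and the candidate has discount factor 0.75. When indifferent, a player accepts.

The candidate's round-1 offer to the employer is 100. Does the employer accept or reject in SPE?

Accept

Work out the employer's continuation value if the offer is rejected.
Round 4 (the employer proposes): rejection yields 0 for the candidate; the employer offers 0 and keeps 120.
Round 3 (the candidate proposes): the employer can get 120 next round, worth 0.84 × 120 = 100.8 now. The candidate offers 100.8 and keeps 120 − 100.8 = 19.2.
Round 2 (the employer proposes): the candidate can get 19.2 next round, worth 0.75 × 19.2 = 14.4 now. The employer offers 14.4 and keeps 120 − 14.4 = 105.6.
So by rejecting in round 1, the employer gets 105.6 next round, worth 0.84 × 105.6 = 88.704 now.
Offer 100 ≥ 88.704, so the employer accepts.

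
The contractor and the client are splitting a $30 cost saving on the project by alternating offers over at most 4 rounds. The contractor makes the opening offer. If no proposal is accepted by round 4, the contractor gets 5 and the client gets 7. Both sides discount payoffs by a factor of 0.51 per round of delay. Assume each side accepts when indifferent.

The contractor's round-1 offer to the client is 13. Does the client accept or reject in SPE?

Round 4 (the client proposes): the contractor gets 5 if talks fail, so the client offers 5 and keeps 25.
Round 3 (the contractor proposes): the client can get 25 next round, worth 0.51 × 25 = 12.75 now, so the contractor offers 12.75, keeping 17.25.
Round 2 (the client proposes): the contractor can get 17.25 next round, worth 0.51 × 17.25 = 8.7975 now, so the client offers 8.7975, keeping 21.2025.
So by rejecting in round 1, the client gets 21.2025 next round, worth 0.51 × 21.2025 = 10.813275 now.
Offer 13 ≥ 10.813275, so the client accepts.

Accept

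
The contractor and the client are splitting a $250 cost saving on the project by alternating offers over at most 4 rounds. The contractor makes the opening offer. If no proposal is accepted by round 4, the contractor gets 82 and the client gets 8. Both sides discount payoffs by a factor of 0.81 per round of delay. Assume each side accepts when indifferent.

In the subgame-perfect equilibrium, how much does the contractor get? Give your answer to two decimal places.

Round 4 (the client proposes): the contractor gets 82 if talks fail, so the client offers 82 and keeps 168.
Round 3 (the contractor proposes): the client can get 168 next round, worth 0.81 × 168 = 136.08 now. The contractor offers 136.08 and keeps 250 − 136.08 = 113.92.
Round 2 (the client proposes): the contractor can get 113.92 next round, worth 0.81 × 113.92 = 92.2752 now; the client offers that and keeps 157.7248.
Round 1 (the contractor proposes): the client can get 157.7248 next round, worth 0.81 × 157.7248 = 127.757088 now; the contractor offers that and keeps 122.242912.

122.24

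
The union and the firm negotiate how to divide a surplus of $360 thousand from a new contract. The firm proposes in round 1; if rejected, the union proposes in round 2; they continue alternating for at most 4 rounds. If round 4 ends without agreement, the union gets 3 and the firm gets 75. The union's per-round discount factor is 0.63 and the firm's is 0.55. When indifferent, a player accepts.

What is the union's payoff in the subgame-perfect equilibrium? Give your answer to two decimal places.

164.27

Round 4 (the union proposes): the firm gets 75 if talks fail, so the union offers 75 and keeps 285.
Round 3 (the firm proposes): the union can get 285 next round, worth 0.63 × 285 = 179.55 now; the firm offers that and keeps 180.45.
Round 2 (the union proposes): the firm can get 180.45 next round, worth 0.55 × 180.45 = 99.2475 now. The union offers 99.2475 and keeps 360 − 99.2475 = 260.7525.
Round 1 (the firm proposes): the union can get 260.7525 next round, worth 0.63 × 260.7525 = 164.274075 now; the firm offers that and keeps 195.725925.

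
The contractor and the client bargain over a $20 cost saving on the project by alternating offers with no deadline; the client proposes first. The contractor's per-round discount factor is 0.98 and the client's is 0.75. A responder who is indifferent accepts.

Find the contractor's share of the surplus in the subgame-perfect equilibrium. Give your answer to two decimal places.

18.49

Let x be the client's share when the client proposes and y be the contractor's share when the contractor proposes.
The contractor accepts iff offered ≥ 0.98·y, so x = 20 − 0.98y. Symmetrically y = 20 − 0.75x.
Substituting: x = 20 − 0.98(20 − 0.75x), giving x(1 − 0.75·0.98) = 20(1 − 0.98).
So x = 20 × 0.02 / 0.265 ≈ 1.5094, and the contractor receives 20 − x ≈ 18.4906.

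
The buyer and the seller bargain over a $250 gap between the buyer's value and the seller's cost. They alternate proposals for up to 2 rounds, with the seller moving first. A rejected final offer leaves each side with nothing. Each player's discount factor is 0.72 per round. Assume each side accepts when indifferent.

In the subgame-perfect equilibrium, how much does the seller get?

70

Round 2 (the buyer proposes): the seller will accept anything ≥ 0, so the buyer offers 0 and keeps 250.
Round 1 (the seller proposes): the buyer can get 250 next round, worth 0.72 × 250 = 180 now. The seller offers 180 and keeps 250 − 180 = 70.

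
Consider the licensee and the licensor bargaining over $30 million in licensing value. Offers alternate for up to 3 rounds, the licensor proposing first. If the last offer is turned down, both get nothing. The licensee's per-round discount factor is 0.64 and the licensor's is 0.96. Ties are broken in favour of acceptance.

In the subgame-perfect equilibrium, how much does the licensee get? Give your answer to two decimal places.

0.77

Round 3 (the licensor proposes): the licensee will accept anything ≥ 0, so the licensor offers 0 and keeps 30.
Round 2 (the licensee proposes): the licensor can get 30 next round, worth 0.96 × 30 = 28.8 now; the licensee offers that and keeps 1.2.
Round 1 (the licensor proposes): the licensee can get 1.2 next round, worth 0.64 × 1.2 = 0.768 now. The licensor offers 0.768 and keeps 30 − 0.768 = 29.232.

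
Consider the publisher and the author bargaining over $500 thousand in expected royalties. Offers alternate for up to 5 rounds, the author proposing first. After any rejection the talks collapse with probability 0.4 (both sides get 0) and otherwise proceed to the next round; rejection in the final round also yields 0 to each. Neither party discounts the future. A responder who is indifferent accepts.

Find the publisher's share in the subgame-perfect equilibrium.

163.2

Round 5 (the author proposes): the publisher will accept anything ≥ 0, so the author offers 0 and keeps 500.
Round 4 (the publisher proposes): rejecting gives the author an expected 0.6 × 500 = 300. The publisher offers 300 and keeps 500 − 300 = 200.
Round 3 (the author proposes): rejecting gives the publisher an expected 0.6 × 200 = 120; the author offers that and keeps 380.
Round 2 (the publisher proposes): rejecting gives the author an expected 0.6 × 380 = 228, so the publisher offers 228, keeping 272.
Round 1 (the author proposes): rejecting gives the publisher an expected 0.6 × 272 = 163.2. The author offers 163.2 and keeps 500 − 163.2 = 336.8.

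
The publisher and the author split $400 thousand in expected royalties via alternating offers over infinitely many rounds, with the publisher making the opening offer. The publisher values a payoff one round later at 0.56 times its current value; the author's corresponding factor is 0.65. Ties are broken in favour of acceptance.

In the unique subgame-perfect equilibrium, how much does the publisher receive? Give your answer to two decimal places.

When the publisher proposes, the author accepts any offer worth at least 0.65 times what the author would get by proposing next round; and vice versa.
This gives x = 400 − 0.65y and y = 400 − 0.56x, where x and y are each side's share when it proposes.
Hence (1 − 0.65·0.56)x = 400(1 − 0.65), i.e. 0.636·x = 140.
x ≈ 220.1258; the author's share is 400 − x ≈ 179.8742.

220.13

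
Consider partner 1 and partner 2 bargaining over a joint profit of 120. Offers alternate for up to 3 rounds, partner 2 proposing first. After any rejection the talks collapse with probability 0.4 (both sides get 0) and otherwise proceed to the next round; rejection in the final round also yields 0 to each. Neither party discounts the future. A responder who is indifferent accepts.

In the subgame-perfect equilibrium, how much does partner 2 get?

91.2

Round 3 (partner 2 proposes): rejection yields 0 for partner 1; partner 2 offers 0 and keeps 120.
Round 2 (partner 1 proposes): rejecting gives partner 2 an expected 0.6 × 120 = 72; partner 1 offers that and keeps 48.
Round 1 (partner 2 proposes): rejecting gives partner 1 an expected 0.6 × 48 = 28.8; partner 2 offers that and keeps 91.2.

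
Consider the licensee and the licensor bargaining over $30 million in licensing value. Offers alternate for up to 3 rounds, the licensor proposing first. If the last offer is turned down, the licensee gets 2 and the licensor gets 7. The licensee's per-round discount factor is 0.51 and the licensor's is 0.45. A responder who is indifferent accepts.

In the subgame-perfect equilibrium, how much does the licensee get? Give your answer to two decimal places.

Round 3 (the licensor proposes): the licensee gets 2 if talks fail, so the licensor offers 2 and keeps 28.
Round 2 (the licensee proposes): the licensor can get 28 next round, worth 0.45 × 28 = 12.6 now, so the licensee offers 12.6, keeping 17.4.
Round 1 (the licensor proposes): the licensee can get 17.4 next round, worth 0.51 × 17.4 = 8.874 now, so the licensor offers 8.874, keeping 21.126.

8.87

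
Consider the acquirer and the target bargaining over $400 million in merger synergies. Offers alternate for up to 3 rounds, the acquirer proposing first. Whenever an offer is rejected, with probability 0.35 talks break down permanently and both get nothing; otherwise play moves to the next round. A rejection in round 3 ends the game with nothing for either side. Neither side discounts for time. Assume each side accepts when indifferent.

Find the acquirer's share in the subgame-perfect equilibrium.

Round 3 (the acquirer proposes): rejection yields 0 for the target; the acquirer offers 0 and keeps 400.
Round 2 (the target proposes): rejecting gives the acquirer an expected 0.65 × 400 = 260, so the target offers 260, keeping 140.
Round 1 (the acquirer proposes): rejecting gives the target an expected 0.65 × 140 = 91; the acquirer offers that and keeps 309.

309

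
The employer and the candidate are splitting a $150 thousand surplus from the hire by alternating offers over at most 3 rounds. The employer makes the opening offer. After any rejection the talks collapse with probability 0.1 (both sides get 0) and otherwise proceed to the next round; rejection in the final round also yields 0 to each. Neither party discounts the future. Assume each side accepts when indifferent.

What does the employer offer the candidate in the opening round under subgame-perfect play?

13.5

By backward induction:
Round 3 (the employer proposes): the candidate will accept anything ≥ 0, so the employer offers 0 and keeps 150.
Round 2 (the candidate proposes): rejecting gives the employer an expected 0.9 × 150 = 135. The candidate offers 135 and keeps 150 − 135 = 15.
Round 1 (the employer proposes): rejecting gives the candidate an expected 0.9 × 15 = 13.5, so the employer offers 13.5, keeping 136.5.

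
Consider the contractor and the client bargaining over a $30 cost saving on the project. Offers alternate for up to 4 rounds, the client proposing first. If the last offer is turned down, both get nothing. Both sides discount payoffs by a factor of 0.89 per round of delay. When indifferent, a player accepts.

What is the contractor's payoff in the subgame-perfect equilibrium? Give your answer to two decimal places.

Round 4 (the contractor proposes): the client will accept anything ≥ 0, so the contractor offers 0 and keeps 30.
Round 3 (the client proposes): the contractor can get 30 next round, worth 0.89 × 30 = 26.7 now. The client offers 26.7 and keeps 30 − 26.7 = 3.3.
Round 2 (the contractor proposes): the client can get 3.3 next round, worth 0.89 × 3.3 = 2.937 now; the contractor offers that and keeps 27.063.
Round 1 (the client proposes): the contractor can get 27.063 next round, worth 0.89 × 27.063 = 24.08607 now, so the client offers 24.08607, keeping 5.91393.

24.09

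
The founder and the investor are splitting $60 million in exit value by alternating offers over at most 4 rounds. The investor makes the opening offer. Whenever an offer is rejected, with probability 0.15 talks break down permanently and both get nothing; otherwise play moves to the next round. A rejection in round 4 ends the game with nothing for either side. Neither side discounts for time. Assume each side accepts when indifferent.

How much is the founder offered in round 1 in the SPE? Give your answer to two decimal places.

Round 4 (the founder proposes): the investor will accept anything ≥ 0, so the founder offers 0 and keeps 60.
Round 3 (the investor proposes): rejecting gives the founder an expected 0.85 × 60 = 51, so the investor offers 51, keeping 9.
Round 2 (the founder proposes): rejecting gives the investor an expected 0.85 × 9 = 7.65. The founder offers 7.65 and keeps 60 − 7.65 = 52.35.
Round 1 (the investor proposes): rejecting gives the founder an expected 0.85 × 52.35 = 44.4975; the investor offers that and keeps 15.5025.

44.50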